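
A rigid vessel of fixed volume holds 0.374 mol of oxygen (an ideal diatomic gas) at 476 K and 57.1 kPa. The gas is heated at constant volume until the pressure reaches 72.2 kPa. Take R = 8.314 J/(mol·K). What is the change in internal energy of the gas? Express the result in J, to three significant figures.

ΔU ≈ 979 J

Constant volume ⇒ W = 0, so Q = ΔU = nCᵥΔT with Cᵥ = 5R/2 = 20.79 J/(mol·K).
At constant V, T₂/T₁ = P₂/P₁ ⇒ ΔT = T₁(P₂/P₁ − 1) = 476·(72.2/57.1 − 1) = 125.9 K.
ΔU = (0.374)(20.79)(125.9) = 978.5 J.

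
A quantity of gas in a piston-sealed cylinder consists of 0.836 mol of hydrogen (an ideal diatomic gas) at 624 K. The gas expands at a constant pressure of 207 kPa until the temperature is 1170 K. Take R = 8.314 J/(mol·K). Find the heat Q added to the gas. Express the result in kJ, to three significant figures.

Isobaric: W = nRΔT = (0.836)(8.314)(546) = 3795 J.
ΔU = nCᵥΔT with Cᵥ = 5R/2: ΔU = (0.836)(20.79)(546) = 9487 J.
Q = ΔU + W = 9487 + 3795 = 13282 J.

Q ≈ 13.3 kJ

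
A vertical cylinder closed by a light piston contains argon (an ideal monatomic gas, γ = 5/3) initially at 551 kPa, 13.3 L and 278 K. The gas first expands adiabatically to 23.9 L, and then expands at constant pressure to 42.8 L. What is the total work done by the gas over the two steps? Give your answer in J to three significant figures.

W_total ≈ 7480 J

Step 1 (adiabatic): W = (P₁V₁ − P₂V₂)/(γ−1) = (7328 − 4958)/0.667 = 3555 J.
After step 1: P = 207.4 kPa, V = 23.9 L, T = 188.1 K.
Step 2 (isobaric): W = PΔV = (207.4 kPa)(42.8 − 23.9 L) = 3921 J.
W_total = 3555 + 3921 = 7476 J.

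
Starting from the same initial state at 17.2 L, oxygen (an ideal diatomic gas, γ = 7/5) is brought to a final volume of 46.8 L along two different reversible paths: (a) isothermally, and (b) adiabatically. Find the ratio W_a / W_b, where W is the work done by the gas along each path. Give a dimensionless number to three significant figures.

W_a / W_b ≈ 1.21

Path (a) isothermal: W = P₁V₁ ln(V₂/V₁) → W_a/(P₁V₁) = 1.001.
Path (b) adiabatic: W = P₁V₁(1 − (V₁/V₂)^(γ−1))/(γ−1) → W_b/(P₁V₁) = 0.8249.
W_a / W_b = 1.001 / 0.8249 = 1.214.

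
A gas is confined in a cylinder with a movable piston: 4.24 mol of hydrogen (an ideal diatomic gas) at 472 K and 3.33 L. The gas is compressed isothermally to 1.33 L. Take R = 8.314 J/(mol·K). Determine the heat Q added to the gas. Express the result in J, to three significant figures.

Isothermal ⇒ ΔU = 0, so Q = W = nRT ln(V₂/V₁).
Q = (4.24)(8.314)(472) ln(1.33/3.33) = 16639 × -0.9178 = -15271 J.

Q ≈ -15300 J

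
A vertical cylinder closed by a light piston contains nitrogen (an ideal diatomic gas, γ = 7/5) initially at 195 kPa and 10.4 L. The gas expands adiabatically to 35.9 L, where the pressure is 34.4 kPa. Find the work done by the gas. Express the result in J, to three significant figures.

Adiabatic: W = (P₁V₁ − P₂V₂)/(γ − 1) with γ = 7/5.
P₁V₁ = 2028 J, P₂V₂ = 1235 J.
W = (2028 − 1235) / 0.4 = 1983 J.

W ≈ 1980 J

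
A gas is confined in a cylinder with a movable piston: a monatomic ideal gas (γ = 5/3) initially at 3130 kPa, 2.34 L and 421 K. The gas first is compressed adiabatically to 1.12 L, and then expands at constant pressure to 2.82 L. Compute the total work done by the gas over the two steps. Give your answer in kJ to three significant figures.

W_total ≈ 11.2 kJ

Step 1 (adiabatic): W = (P₁V₁ − P₂V₂)/(γ−1) = (7324 − 11970)/0.667 = -6969 J.
After step 1: P = 10687 kPa, V = 1.12 L, T = 688 K.
Step 2 (isobaric): W = PΔV = (10687 kPa)(2.82 − 1.12 L) = 18169 J.
W_total = -6969 + 18169 = 11200 J.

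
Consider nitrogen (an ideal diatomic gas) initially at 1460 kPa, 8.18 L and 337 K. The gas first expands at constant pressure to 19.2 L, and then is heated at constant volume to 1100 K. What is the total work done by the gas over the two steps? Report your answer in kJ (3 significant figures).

W_total ≈ 16.1 kJ

Step 1 (isobaric): W = PΔV = (1460 kPa)(19.2 − 8.18 L) = 16089 J.
Step 2 (isochoric): W = 0 (constant volume).
W_total = 16089 + 0 = 16089 J.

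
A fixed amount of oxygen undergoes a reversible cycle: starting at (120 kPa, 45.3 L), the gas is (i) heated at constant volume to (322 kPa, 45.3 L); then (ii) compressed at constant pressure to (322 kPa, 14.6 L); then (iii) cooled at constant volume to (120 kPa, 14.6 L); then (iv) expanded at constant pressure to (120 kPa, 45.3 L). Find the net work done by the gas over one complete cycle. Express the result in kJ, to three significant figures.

Constant-volume legs do no work.
W(ii) = (322)(14.6 − 45.3) = -9885 J; W(iv) = (120)(45.3 − 14.6) = 3684 J.
W_net = -9885 + 3684 = -6201 J (the counter-clockwise enclosed area).

W_net ≈ -6.20 kJ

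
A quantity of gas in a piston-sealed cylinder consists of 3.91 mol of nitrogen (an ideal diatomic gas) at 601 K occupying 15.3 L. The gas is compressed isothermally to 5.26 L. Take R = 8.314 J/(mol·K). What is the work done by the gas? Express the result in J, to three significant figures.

Isothermal: W = nRT ln(V₂/V₁).
W = (3.91)(8.314)(601) × ln(5.26/15.3)
  = 19537 × -1.068
W_by_gas = -20860 J.

W ≈ -20900 J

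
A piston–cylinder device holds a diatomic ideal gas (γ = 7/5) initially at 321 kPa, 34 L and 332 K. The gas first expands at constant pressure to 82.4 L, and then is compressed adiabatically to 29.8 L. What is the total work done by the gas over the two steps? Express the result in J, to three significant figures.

W_total ≈ -17700 J

Step 1 (isobaric): W = PΔV = (321 kPa)(82.4 − 34 L) = 15536 J.
After step 1: P = 321 kPa, V = 82.4 L, T = 804.6 K.
Step 2 (adiabatic): W = (P₁V₁ − P₂V₂)/(γ−1) = (26450 − 39730)/0.4 = -33199 J.
W_total = 15536 − 33199 = -17662 J.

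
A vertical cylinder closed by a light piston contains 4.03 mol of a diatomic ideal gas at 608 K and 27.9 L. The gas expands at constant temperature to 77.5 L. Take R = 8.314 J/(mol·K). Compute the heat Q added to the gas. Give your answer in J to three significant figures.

Isothermal ⇒ ΔU = 0, so Q = W = nRT ln(V₂/V₁).
Q = (4.03)(8.314)(608) ln(77.5/27.9) = 20371 × 1.022 = 20812 J.

Q ≈ 20800 J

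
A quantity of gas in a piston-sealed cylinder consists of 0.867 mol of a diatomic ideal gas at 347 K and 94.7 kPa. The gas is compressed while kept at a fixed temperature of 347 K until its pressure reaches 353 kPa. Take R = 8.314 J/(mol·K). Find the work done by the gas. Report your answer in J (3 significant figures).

Isothermal process: W = nRT ln(V₂/V₁) = nRT ln(P₁/P₂).
W = (0.867)(8.314)(347) × ln(94.7/353)
  = 2501 × ln(0.2683) = 2501 × -1.316
W_by_gas = -3291 J.

W ≈ -3290 J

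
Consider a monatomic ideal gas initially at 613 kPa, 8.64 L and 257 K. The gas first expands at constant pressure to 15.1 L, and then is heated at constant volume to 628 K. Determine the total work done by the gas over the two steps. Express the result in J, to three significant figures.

Step 1 (isobaric): W = PΔV = (613 kPa)(15.1 − 8.64 L) = 3960 J.
Step 2 (isochoric): W = 0 (constant volume).
W_total = 3960 + 0 = 3960 J.

W_total ≈ 3960 J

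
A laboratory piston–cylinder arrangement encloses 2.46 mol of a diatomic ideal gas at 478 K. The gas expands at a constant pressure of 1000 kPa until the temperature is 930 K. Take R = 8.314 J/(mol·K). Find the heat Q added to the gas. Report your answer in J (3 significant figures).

Q ≈ 32400 J

Isobaric: W = nRΔT = (2.46)(8.314)(452) = 9245 J.
ΔU = nCᵥΔT with Cᵥ = 5R/2: ΔU = (2.46)(20.79)(452) = 23111 J.
Q = ΔU + W = 23111 + 9245 = 32356 J.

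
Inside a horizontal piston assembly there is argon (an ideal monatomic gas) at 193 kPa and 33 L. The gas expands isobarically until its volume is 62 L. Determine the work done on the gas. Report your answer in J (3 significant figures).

W ≈ -5600 J

Isobaric: W = P ΔV.
W = (193 kPa)(62 − 33 L) = (193)(29) = 5597 J.
Work on gas = −W_by = -5597 J.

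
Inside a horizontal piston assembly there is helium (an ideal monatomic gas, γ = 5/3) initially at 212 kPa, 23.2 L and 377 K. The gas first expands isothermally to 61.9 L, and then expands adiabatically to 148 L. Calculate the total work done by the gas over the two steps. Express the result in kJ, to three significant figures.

Step 1 (isothermal): W = P₁V₁ ln(V₂/V₁) = (4918) ln(61.9/23.2) = 4827 J.
After step 1: P = 79.46 kPa, V = 61.9 L, T = 377 K.
Step 2 (adiabatic): W = (P₁V₁ − P₂V₂)/(γ−1) = (4918 − 2751)/0.667 = 3252 J.
W_total = 4827 + 3252 = 8078 J.

W_total ≈ 8.08 kJ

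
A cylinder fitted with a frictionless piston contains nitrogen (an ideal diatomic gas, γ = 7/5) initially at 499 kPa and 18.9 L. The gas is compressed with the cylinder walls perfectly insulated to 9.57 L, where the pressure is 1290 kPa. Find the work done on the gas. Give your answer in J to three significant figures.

W ≈ 7290 J

Adiabatic: W = (P₁V₁ − P₂V₂)/(γ − 1) with γ = 7/5.
P₁V₁ = 9431 J, P₂V₂ = 12345 J.
W = (9431 − 12345) / 0.4 = -7286 J.
Work on gas = −W_by = 7286 J.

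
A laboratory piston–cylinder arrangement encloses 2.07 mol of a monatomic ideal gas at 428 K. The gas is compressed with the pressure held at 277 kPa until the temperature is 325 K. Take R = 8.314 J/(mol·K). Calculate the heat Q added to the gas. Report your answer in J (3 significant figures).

Q ≈ -4430 J

Isobaric: W = nRΔT = (2.07)(8.314)(-103) = -1773 J.
ΔU = nCᵥΔT with Cᵥ = 3R/2: ΔU = (2.07)(12.47)(-103) = -2659 J.
Q = ΔU + W = -2659 − 1773 = -4432 J.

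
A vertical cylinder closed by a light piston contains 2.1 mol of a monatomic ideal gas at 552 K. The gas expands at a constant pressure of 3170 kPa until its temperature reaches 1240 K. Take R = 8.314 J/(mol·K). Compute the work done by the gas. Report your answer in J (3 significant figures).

W ≈ 12000 J

Isobaric: W = P ΔV = nR ΔT.
W = (2.1)(8.314)(1240 − 552) = 12012 J.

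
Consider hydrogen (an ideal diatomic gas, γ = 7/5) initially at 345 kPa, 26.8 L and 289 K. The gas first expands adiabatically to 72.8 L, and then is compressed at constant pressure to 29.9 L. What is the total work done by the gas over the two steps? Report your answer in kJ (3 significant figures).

W_total ≈ 3.96 kJ

Step 1 (adiabatic): W = (P₁V₁ − P₂V₂)/(γ−1) = (9246 − 6199)/0.4 = 7616 J.
After step 1: P = 85.16 kPa, V = 72.8 L, T = 193.8 K.
Step 2 (isobaric): W = PΔV = (85.16 kPa)(29.9 − 72.8 L) = -3653 J.
W_total = 7616 − 3653 = 3963 J.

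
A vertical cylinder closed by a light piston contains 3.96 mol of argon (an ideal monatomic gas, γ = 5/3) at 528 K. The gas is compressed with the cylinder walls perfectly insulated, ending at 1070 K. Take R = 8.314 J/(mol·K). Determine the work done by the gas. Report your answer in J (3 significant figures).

Adiabatic ⇒ Q = 0, so W_by = −ΔU = nCᵥ(T₁ − T₂).
Cᵥ = 3R/2 = 12.47 J/(mol·K).
W = (3.96)(12.47)(528 − 1070) = -26767 J.

W ≈ -26800 J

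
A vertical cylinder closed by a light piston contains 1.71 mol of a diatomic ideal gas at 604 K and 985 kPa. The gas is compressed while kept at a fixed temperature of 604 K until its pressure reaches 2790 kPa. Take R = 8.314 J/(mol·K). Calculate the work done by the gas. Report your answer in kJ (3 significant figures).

W ≈ -8.94 kJ

Isothermal process: W = nRT ln(V₂/V₁) = nRT ln(P₁/P₂).
W = (1.71)(8.314)(604) × ln(985/2790)
  = 8587 × ln(0.353) = 8587 × -1.041
W_by_gas = -8940 J.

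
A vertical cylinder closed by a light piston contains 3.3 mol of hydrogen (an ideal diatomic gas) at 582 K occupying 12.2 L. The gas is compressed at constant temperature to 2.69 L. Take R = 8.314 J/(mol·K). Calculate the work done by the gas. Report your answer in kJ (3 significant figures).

W ≈ -24.1 kJ

Isothermal: W = nRT ln(V₂/V₁).
W = (3.3)(8.314)(582) × ln(2.69/12.2)
  = 15968 × -1.512
W_by_gas = -24142 J.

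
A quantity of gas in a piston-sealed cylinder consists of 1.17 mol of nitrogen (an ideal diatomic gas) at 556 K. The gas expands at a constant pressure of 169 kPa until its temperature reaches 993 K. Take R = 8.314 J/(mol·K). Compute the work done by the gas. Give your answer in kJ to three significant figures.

Isobaric: W = P ΔV = nR ΔT.
W = (1.17)(8.314)(993 − 556) = 4251 J.

W ≈ 4.25 kJ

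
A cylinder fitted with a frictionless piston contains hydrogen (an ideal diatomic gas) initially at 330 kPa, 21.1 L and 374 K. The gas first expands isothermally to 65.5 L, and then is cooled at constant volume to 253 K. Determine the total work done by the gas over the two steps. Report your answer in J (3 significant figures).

W_total ≈ 7890 J

Step 1 (isothermal): W = P₁V₁ ln(V₂/V₁) = (6963) ln(65.5/21.1) = 7888 J.
Step 2 (isochoric): W = 0 (constant volume).
W_total = 7888 + 0 = 7888 J.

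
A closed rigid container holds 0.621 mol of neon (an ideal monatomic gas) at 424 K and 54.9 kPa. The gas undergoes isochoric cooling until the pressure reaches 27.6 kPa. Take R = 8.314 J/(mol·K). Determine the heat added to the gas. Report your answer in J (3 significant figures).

Constant volume ⇒ W = 0, so Q = ΔU = nCᵥΔT with Cᵥ = 3R/2 = 12.47 J/(mol·K).
At constant V, T₂/T₁ = P₂/P₁ ⇒ ΔT = T₁(P₂/P₁ − 1) = 424·(27.6/54.9 − 1) = -210.8 K.
ΔU = (0.621)(12.47)(-210.8) = -1633 J.

Q ≈ -1630 J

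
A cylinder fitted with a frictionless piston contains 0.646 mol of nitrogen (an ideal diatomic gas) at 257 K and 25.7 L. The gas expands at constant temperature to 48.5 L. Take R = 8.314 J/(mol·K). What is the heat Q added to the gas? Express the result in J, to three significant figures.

Q ≈ 877 J

Isothermal ⇒ ΔU = 0, so Q = W = nRT ln(V₂/V₁).
Q = (0.646)(8.314)(257) ln(48.5/25.7) = 1380 × 0.6351 = 876.6 J.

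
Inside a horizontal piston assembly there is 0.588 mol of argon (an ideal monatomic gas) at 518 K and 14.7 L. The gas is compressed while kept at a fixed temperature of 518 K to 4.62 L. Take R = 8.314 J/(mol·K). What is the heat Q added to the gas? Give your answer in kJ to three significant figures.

Q ≈ -2.93 kJ

Isothermal ⇒ ΔU = 0, so Q = W = nRT ln(V₂/V₁).
Q = (0.588)(8.314)(518) ln(4.62/14.7) = 2532 × -1.157 = -2931 J.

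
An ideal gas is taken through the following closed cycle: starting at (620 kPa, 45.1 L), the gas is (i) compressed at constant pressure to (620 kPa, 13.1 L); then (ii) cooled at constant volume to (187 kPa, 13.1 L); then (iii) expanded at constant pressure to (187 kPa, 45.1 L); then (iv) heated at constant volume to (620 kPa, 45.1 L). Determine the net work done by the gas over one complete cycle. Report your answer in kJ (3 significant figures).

Constant-volume legs do no work.
W(i) = (620)(13.1 − 45.1) = -19840 J; W(iii) = (187)(45.1 − 13.1) = 5984 J.
W_net = -19840 + 5984 = -13856 J (the counter-clockwise enclosed area).

W_net ≈ -13.9 kJ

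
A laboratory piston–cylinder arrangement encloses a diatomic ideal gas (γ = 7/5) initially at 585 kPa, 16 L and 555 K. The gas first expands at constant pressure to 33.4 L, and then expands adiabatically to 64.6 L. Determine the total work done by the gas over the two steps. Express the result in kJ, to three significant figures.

W_total ≈ 21.5 kJ

Step 1 (isobaric): W = PΔV = (585 kPa)(33.4 − 16 L) = 10179 J.
After step 1: P = 585 kPa, V = 33.4 L, T = 1159 K.
Step 2 (adiabatic): W = (P₁V₁ − P₂V₂)/(γ−1) = (19539 − 15007)/0.4 = 11329 J.
W_total = 10179 + 11329 = 21508 J.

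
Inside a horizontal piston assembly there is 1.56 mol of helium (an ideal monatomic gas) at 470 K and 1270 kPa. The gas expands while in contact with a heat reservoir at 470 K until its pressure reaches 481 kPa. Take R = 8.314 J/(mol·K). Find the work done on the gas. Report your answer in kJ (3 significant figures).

Isothermal process: W = nRT ln(V₂/V₁) = nRT ln(P₁/P₂).
W = (1.56)(8.314)(470) × ln(1270/481)
  = 6096 × ln(2.64) = 6096 × 0.9709
W_by_gas = 5918 J; work on gas = −W_by = -5918 J.

W ≈ -5.92 kJ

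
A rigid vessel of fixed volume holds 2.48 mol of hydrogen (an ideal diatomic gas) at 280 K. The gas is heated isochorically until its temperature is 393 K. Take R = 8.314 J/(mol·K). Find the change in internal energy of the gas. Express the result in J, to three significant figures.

Constant volume ⇒ W = 0, so Q = ΔU = nCᵥΔT with Cᵥ = 5R/2 = 20.79 J/(mol·K).
ΔU = (2.48)(20.79)(393 − 280) = 5825 J.

ΔU ≈ 5820 J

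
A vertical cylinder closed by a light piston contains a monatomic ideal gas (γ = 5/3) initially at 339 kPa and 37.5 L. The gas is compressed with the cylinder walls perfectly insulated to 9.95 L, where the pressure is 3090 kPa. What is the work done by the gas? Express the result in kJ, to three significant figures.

W ≈ -27.0 kJ

Adiabatic: W = (P₁V₁ − P₂V₂)/(γ − 1) with γ = 5/3.
P₁V₁ = 12712 J, P₂V₂ = 30745 J.
W = (12712 − 30745) / 0.6667 = -27049 J.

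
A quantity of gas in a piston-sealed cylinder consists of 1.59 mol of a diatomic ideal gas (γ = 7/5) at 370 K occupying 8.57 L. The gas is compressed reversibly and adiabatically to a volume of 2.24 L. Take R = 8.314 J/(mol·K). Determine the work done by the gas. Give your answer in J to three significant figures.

W ≈ -8690 J

Adiabatic: TV^(γ−1) = const with γ = 7/5.
T₂ = T₁ (V₁/V₂)^(γ−1) = 370 × (8.57/2.24)^0.4 = 370 × 1.71 = 632.8 K.
W_by = nCᵥ(T₁ − T₂) = (1.59)(20.79)(370 − 632.8) = -8686 J.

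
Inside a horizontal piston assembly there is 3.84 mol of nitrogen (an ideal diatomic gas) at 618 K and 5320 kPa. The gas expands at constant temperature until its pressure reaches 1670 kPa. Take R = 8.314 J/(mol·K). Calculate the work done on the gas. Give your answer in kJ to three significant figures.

Isothermal process: W = nRT ln(V₂/V₁) = nRT ln(P₁/P₂).
W = (3.84)(8.314)(618) × ln(5320/1670)
  = 19730 × ln(3.186) = 19730 × 1.159
W_by_gas = 22860 J; work on gas = −W_by = -22860 J.

W ≈ -22.9 kJ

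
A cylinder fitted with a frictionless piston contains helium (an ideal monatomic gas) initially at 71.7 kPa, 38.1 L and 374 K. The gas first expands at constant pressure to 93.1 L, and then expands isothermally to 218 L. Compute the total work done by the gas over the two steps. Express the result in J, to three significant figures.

W_total ≈ 9620 J

Step 1 (isobaric): W = PΔV = (71.7 kPa)(93.1 − 38.1 L) = 3943 J.
After step 1: P = 71.7 kPa, V = 93.1 L, T = 913.9 K.
Step 2 (isothermal): W = P₁V₁ ln(V₂/V₁) = (6675) ln(218/93.1) = 5679 J.
W_total = 3943 + 5679 = 9623 J.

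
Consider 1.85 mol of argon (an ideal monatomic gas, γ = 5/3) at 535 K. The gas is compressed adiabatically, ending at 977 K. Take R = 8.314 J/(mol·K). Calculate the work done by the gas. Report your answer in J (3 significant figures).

Adiabatic ⇒ Q = 0, so W_by = −ΔU = nCᵥ(T₁ − T₂).
Cᵥ = 3R/2 = 12.47 J/(mol·K).
W = (1.85)(12.47)(535 − 977) = -10198 J.

W ≈ -10200 J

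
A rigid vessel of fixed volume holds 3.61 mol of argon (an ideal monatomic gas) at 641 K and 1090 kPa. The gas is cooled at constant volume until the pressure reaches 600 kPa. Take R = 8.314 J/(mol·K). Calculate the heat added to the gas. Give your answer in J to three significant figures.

Q ≈ -13000 J

Constant volume ⇒ W = 0, so Q = ΔU = nCᵥΔT with Cᵥ = 3R/2 = 12.47 J/(mol·K).
At constant V, T₂/T₁ = P₂/P₁ ⇒ ΔT = T₁(P₂/P₁ − 1) = 641·(600/1090 − 1) = -288.2 K.
ΔU = (3.61)(12.47)(-288.2) = -12973 J.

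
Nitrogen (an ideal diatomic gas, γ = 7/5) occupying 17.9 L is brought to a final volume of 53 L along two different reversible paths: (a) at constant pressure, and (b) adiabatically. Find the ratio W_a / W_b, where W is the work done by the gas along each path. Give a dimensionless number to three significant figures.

W_a / W_b ≈ 2.23

Path (a) isobaric: W = P₁(V₂ − V₁) → W_a/(P₁V₁) = 1.961.
Path (b) adiabatic: W = P₁V₁(1 − (V₁/V₂)^(γ−1))/(γ−1) → W_b/(P₁V₁) = 0.8805.
W_a / W_b = 1.961 / 0.8805 = 2.227.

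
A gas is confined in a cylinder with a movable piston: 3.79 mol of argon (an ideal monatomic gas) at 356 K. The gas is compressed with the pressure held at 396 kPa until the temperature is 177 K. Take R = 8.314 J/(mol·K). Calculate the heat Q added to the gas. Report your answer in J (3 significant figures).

Q ≈ -14100 J

Isobaric: W = nRΔT = (3.79)(8.314)(-179) = -5640 J.
ΔU = nCᵥΔT with Cᵥ = 3R/2: ΔU = (3.79)(12.47)(-179) = -8460 J.
Q = ΔU + W = -8460 − 5640 = -14101 J.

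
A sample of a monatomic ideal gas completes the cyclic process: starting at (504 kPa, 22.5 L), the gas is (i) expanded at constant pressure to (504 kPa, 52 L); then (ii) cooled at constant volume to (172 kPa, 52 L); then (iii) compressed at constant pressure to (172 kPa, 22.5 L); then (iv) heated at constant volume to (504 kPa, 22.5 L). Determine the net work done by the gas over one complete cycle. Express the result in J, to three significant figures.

W_net ≈ 9790 J

Constant-volume legs do no work.
W(i) = (504)(52 − 22.5) = 14868 J; W(iii) = (172)(22.5 − 52) = -5074 J.
W_net = 14868 − 5074 = 9794 J (the clockwise enclosed area).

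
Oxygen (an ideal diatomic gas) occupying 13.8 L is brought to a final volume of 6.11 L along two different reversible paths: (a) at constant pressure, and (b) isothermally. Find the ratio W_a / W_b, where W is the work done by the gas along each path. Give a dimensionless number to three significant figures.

W_a / W_b ≈ 0.684

Path (a) isobaric: W = P₁(V₂ − V₁) → W_a/(P₁V₁) = -0.5572.
Path (b) isothermal: W = P₁V₁ ln(V₂/V₁) → W_b/(P₁V₁) = -0.8147.
W_a / W_b = -0.5572 / -0.8147 = 0.684.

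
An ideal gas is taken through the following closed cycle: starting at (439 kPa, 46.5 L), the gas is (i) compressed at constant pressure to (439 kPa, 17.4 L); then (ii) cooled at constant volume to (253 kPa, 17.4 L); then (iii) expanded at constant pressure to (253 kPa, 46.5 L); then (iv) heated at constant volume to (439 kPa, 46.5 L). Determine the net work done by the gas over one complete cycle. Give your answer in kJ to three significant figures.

Constant-volume legs do no work.
W(i) = (439)(17.4 − 46.5) = -12775 J; W(iii) = (253)(46.5 − 17.4) = 7362 J.
W_net = -12775 + 7362 = -5413 J (the counter-clockwise enclosed area).

W_net ≈ -5.41 kJ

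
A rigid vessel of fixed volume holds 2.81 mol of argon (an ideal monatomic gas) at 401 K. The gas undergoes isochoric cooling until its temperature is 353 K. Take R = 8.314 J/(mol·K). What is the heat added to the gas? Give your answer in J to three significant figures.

Q ≈ -1680 J

Constant volume ⇒ W = 0, so Q = ΔU = nCᵥΔT with Cᵥ = 3R/2 = 12.47 J/(mol·K).
ΔU = (2.81)(12.47)(353 − 401) = -1682 J.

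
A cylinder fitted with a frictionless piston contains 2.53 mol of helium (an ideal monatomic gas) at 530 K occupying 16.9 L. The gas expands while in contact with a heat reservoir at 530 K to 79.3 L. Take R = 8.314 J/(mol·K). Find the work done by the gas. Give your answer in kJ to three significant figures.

Isothermal: W = nRT ln(V₂/V₁).
W = (2.53)(8.314)(530) × ln(79.3/16.9)
  = 11148 × 1.546
W_by_gas = 17234 J.

W ≈ 17.2 kJ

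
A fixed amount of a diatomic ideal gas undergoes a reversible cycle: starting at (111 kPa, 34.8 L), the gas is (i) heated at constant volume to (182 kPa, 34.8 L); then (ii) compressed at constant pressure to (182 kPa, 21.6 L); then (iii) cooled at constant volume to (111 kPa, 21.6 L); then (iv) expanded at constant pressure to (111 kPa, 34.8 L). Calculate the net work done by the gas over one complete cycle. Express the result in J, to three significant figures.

Constant-volume legs do no work.
W(ii) = (182)(21.6 − 34.8) = -2402 J; W(iv) = (111)(34.8 − 21.6) = 1465 J.
W_net = -2402 + 1465 = -937.2 J (the counter-clockwise enclosed area).

W_net ≈ -937 J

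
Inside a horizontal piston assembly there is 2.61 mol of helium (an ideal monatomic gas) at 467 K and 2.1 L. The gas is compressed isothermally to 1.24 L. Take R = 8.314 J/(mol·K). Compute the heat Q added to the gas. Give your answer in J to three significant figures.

Isothermal ⇒ ΔU = 0, so Q = W = nRT ln(V₂/V₁).
Q = (2.61)(8.314)(467) ln(1.24/2.1) = 10134 × -0.5268 = -5339 J.

Q ≈ -5340 J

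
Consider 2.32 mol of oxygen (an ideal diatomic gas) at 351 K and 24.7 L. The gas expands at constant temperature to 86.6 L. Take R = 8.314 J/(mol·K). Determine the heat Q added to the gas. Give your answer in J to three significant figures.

Isothermal ⇒ ΔU = 0, so Q = W = nRT ln(V₂/V₁).
Q = (2.32)(8.314)(351) ln(86.6/24.7) = 6770 × 1.254 = 8493 J.

Q ≈ 8490 J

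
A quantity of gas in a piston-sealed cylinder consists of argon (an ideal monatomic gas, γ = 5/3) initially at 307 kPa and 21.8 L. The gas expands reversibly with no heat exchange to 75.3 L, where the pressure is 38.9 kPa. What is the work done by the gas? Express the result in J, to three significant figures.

W ≈ 5650 J

Adiabatic: W = (P₁V₁ − P₂V₂)/(γ − 1) with γ = 5/3.
P₁V₁ = 6693 J, P₂V₂ = 2929 J.
W = (6693 − 2929) / 0.6667 = 5645 J.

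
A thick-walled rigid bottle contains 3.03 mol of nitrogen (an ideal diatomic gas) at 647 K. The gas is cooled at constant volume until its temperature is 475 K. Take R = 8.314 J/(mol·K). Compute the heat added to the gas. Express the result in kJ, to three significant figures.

Q ≈ -10.8 kJ

Constant volume ⇒ W = 0, so Q = ΔU = nCᵥΔT with Cᵥ = 5R/2 = 20.79 J/(mol·K).
ΔU = (3.03)(20.79)(475 − 647) = -10832 J.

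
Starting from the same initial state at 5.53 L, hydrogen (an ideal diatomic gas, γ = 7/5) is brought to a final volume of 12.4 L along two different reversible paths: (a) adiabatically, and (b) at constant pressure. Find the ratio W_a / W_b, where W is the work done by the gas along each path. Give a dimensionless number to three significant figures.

Path (a) adiabatic: W = P₁V₁(1 − (V₁/V₂)^(γ−1))/(γ−1) → W_a/(P₁V₁) = 0.6901.
Path (b) isobaric: W = P₁(V₂ − V₁) → W_b/(P₁V₁) = 1.242.
W_a / W_b = 0.6901 / 1.242 = 0.5555.

W_a / W_b ≈ 0.555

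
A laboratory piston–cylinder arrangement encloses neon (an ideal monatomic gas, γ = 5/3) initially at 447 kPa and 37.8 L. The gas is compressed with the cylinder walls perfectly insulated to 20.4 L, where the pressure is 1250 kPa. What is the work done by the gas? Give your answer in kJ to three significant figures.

Adiabatic: W = (P₁V₁ − P₂V₂)/(γ − 1) with γ = 5/3.
P₁V₁ = 16897 J, P₂V₂ = 25500 J.
W = (16897 − 25500) / 0.6667 = -12905 J.

W ≈ -12.9 kJ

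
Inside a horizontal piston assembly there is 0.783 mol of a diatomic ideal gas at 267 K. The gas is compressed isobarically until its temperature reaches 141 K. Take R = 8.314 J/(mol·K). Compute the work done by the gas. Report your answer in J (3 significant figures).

Isobaric: W = P ΔV = nR ΔT.
W = (0.783)(8.314)(141 − 267) = -820.2 J.

W ≈ -820 J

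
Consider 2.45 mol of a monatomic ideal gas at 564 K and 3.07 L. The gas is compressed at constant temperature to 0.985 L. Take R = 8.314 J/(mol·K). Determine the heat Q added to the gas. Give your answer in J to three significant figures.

Q ≈ -13100 J

Isothermal ⇒ ΔU = 0, so Q = W = nRT ln(V₂/V₁).
Q = (2.45)(8.314)(564) ln(0.985/3.07) = 11488 × -1.137 = -13060 J.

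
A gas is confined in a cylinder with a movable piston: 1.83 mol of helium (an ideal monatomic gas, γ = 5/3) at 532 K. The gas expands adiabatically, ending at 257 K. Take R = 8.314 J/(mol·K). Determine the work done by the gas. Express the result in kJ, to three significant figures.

W ≈ 6.28 kJ

Adiabatic ⇒ Q = 0, so W_by = −ΔU = nCᵥ(T₁ − T₂).
Cᵥ = 3R/2 = 12.47 J/(mol·K).
W = (1.83)(12.47)(532 − 257) = 6276 J.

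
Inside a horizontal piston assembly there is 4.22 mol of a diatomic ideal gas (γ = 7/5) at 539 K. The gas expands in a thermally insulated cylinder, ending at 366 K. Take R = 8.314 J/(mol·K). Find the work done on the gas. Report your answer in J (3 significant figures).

W ≈ -15200 J

Adiabatic ⇒ Q = 0, so W_by = −ΔU = nCᵥ(T₁ − T₂).
Cᵥ = 5R/2 = 20.79 J/(mol·K).
W = (4.22)(20.79)(539 − 366) = 15174 J.
Work on gas = −W_by = -15174 J.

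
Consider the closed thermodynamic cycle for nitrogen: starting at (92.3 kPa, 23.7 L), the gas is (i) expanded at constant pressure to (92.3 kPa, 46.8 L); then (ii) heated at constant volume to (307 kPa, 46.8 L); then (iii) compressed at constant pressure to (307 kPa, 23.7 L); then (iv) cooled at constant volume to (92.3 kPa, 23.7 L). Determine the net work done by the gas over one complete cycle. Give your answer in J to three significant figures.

Constant-volume legs do no work.
W(i) = (92.3)(46.8 − 23.7) = 2132 J; W(iii) = (307)(23.7 − 46.8) = -7092 J.
W_net = 2132 − 7092 = -4960 J (the counter-clockwise enclosed area).

W_net ≈ -4960 J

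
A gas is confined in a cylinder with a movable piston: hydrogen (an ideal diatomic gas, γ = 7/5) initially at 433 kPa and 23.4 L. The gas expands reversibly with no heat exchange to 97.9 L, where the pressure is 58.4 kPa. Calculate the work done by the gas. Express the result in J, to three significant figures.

W ≈ 11000 J

Adiabatic: W = (P₁V₁ − P₂V₂)/(γ − 1) with γ = 7/5.
P₁V₁ = 10132 J, P₂V₂ = 5717 J.
W = (10132 − 5717) / 0.4 = 11037 J.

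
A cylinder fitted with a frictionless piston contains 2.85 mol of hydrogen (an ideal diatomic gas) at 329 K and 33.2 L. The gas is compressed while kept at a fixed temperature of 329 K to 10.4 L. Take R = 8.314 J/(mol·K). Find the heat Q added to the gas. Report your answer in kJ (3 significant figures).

Q ≈ -9.05 kJ

Isothermal ⇒ ΔU = 0, so Q = W = nRT ln(V₂/V₁).
Q = (2.85)(8.314)(329) ln(10.4/33.2) = 7796 × -1.161 = -9049 J.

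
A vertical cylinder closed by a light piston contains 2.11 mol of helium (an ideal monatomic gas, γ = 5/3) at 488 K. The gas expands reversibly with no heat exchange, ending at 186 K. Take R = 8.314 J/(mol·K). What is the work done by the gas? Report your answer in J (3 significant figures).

Adiabatic ⇒ Q = 0, so W_by = −ΔU = nCᵥ(T₁ − T₂).
Cᵥ = 3R/2 = 12.47 J/(mol·K).
W = (2.11)(12.47)(488 − 186) = 7947 J.

W ≈ 7950 J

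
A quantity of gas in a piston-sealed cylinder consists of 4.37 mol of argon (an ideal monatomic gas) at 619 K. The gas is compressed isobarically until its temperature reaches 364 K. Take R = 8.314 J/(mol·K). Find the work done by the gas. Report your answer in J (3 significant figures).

Isobaric: W = P ΔV = nR ΔT.
W = (4.37)(8.314)(364 − 619) = -9265 J.

W ≈ -9260 J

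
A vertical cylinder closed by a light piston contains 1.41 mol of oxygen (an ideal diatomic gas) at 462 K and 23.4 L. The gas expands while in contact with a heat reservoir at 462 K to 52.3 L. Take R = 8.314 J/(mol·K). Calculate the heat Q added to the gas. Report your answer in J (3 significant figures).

Isothermal ⇒ ΔU = 0, so Q = W = nRT ln(V₂/V₁).
Q = (1.41)(8.314)(462) ln(52.3/23.4) = 5416 × 0.8043 = 4356 J.

Q ≈ 4360 J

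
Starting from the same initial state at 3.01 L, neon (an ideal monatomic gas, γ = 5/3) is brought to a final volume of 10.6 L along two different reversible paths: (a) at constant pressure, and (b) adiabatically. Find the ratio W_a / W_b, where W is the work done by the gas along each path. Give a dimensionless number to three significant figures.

W_a / W_b ≈ 2.96

Path (a) isobaric: W = P₁(V₂ − V₁) → W_a/(P₁V₁) = 2.522.
Path (b) adiabatic: W = P₁V₁(1 − (V₁/V₂)^(γ−1))/(γ−1) → W_b/(P₁V₁) = 0.852.
W_a / W_b = 2.522 / 0.852 = 2.96.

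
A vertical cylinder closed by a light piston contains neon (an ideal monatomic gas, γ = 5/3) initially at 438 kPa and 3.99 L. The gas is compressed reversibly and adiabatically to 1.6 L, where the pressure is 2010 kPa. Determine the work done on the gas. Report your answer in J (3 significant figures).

Adiabatic: W = (P₁V₁ − P₂V₂)/(γ − 1) with γ = 5/3.
P₁V₁ = 1748 J, P₂V₂ = 3216 J.
W = (1748 − 3216) / 0.6667 = -2203 J.
Work on gas = −W_by = 2203 J.

W ≈ 2200 J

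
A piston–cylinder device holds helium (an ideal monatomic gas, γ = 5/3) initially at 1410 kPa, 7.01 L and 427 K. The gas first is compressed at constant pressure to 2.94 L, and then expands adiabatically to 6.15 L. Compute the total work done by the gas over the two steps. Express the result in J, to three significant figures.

W_total ≈ -3320 J

Step 1 (isobaric): W = PΔV = (1410 kPa)(2.94 − 7.01 L) = -5739 J.
After step 1: P = 1410 kPa, V = 2.94 L, T = 179.1 K.
Step 2 (adiabatic): W = (P₁V₁ − P₂V₂)/(γ−1) = (4145 − 2534)/0.667 = 2416 J.
W_total = -5739 + 2416 = -3322 J.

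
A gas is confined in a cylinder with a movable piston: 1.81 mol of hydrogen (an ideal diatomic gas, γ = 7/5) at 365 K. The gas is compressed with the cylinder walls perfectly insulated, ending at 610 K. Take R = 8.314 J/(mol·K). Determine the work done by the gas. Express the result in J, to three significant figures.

W ≈ -9220 J

Adiabatic ⇒ Q = 0, so W_by = −ΔU = nCᵥ(T₁ − T₂).
Cᵥ = 5R/2 = 20.79 J/(mol·K).
W = (1.81)(20.79)(365 − 610) = -9217 J.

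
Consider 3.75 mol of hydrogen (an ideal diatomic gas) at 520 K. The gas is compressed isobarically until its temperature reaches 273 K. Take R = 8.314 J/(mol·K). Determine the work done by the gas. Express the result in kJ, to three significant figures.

W ≈ -7.70 kJ

Isobaric: W = P ΔV = nR ΔT.
W = (3.75)(8.314)(273 − 520) = -7701 J.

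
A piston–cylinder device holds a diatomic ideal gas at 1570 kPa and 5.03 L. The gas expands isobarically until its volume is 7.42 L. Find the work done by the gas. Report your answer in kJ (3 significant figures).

W ≈ 3.75 kJ

Isobaric: W = P ΔV.
W = (1570 kPa)(7.42 − 5.03 L) = (1570)(2.39) = 3752 J.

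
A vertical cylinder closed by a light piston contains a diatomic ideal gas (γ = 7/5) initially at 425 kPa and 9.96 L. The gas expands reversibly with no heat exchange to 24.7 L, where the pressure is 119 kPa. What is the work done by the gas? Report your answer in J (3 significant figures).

W ≈ 3230 J

Adiabatic: W = (P₁V₁ − P₂V₂)/(γ − 1) with γ = 7/5.
P₁V₁ = 4233 J, P₂V₂ = 2939 J.
W = (4233 − 2939) / 0.4 = 3234 J.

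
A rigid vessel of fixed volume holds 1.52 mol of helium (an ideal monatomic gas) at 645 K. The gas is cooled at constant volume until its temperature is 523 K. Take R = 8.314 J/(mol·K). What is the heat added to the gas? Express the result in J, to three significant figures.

Constant volume ⇒ W = 0, so Q = ΔU = nCᵥΔT with Cᵥ = 3R/2 = 12.47 J/(mol·K).
ΔU = (1.52)(12.47)(523 − 645) = -2313 J.

Q ≈ -2310 J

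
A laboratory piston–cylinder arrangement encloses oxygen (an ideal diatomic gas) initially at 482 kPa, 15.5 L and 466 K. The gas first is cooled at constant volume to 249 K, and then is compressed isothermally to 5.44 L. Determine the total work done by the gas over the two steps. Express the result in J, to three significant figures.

W_total ≈ -4180 J

Step 1 (isochoric): W = 0 (constant volume).
After step 1: P = 257.5 kPa (V unchanged).
Step 2 (isothermal): W = P₁V₁ ln(V₂/V₁) = (3992) ln(5.44/15.5) = -4180 J.
W_total = 0 − 4180 = -4180 J.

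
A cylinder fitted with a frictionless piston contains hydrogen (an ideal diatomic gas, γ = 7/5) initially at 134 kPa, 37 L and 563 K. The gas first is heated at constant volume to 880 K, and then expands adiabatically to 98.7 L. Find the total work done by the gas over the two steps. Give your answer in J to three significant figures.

Step 1 (isochoric): W = 0 (constant volume).
After step 1: P = 209.4 kPa (V unchanged).
Step 2 (adiabatic): W = (P₁V₁ − P₂V₂)/(γ−1) = (7750 − 5234)/0.4 = 6289 J.
W_total = 0 + 6289 = 6289 J.

W_total ≈ 6290 J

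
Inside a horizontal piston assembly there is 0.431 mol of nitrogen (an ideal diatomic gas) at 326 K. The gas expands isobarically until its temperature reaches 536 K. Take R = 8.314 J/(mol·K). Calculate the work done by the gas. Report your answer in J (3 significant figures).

Isobaric: W = P ΔV = nR ΔT.
W = (0.431)(8.314)(536 − 326) = 752.5 J.

W ≈ 753 J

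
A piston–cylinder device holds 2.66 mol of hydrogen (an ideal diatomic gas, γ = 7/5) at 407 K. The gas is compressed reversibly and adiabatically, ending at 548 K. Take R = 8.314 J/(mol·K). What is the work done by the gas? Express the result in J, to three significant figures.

Adiabatic ⇒ Q = 0, so W_by = −ΔU = nCᵥ(T₁ − T₂).
Cᵥ = 5R/2 = 20.79 J/(mol·K).
W = (2.66)(20.79)(407 − 548) = -7796 J.

W ≈ -7800 J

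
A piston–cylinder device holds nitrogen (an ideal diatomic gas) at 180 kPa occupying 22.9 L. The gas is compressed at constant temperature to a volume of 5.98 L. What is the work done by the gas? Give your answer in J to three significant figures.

W ≈ -5530 J

Isothermal: W = nRT ln(V₂/V₁) = P₁V₁ ln(V₂/V₁).
P₁V₁ = (180 kPa)(22.9 L) = 4122 J.
W = 4122 × ln(5.98/22.9) = 4122 × -1.343
W_by_gas = -5535 J.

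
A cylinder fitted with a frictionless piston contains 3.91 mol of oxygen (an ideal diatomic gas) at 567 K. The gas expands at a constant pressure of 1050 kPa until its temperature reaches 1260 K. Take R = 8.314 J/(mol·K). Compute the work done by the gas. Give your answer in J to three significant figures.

W ≈ 22500 J

Isobaric: W = P ΔV = nR ΔT.
W = (3.91)(8.314)(1260 − 567) = 22528 J.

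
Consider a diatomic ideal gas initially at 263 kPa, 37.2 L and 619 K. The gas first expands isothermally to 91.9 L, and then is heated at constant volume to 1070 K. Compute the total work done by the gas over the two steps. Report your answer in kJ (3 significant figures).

Step 1 (isothermal): W = P₁V₁ ln(V₂/V₁) = (9784) ln(91.9/37.2) = 8848 J.
Step 2 (isochoric): W = 0 (constant volume).
W_total = 8848 + 0 = 8848 J.

W_total ≈ 8.85 kJ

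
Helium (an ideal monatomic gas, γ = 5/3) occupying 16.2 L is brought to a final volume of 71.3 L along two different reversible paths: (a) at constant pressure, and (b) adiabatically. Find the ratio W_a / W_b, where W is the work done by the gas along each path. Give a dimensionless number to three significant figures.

W_a / W_b ≈ 3.61

Path (a) isobaric: W = P₁(V₂ − V₁) → W_a/(P₁V₁) = 3.401.
Path (b) adiabatic: W = P₁V₁(1 − (V₁/V₂)^(γ−1))/(γ−1) → W_b/(P₁V₁) = 0.9415.
W_a / W_b = 3.401 / 0.9415 = 3.613.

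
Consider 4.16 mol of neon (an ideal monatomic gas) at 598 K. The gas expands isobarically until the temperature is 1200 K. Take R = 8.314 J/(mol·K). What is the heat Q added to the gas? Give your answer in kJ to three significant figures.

Q ≈ 52.1 kJ

Isobaric: W = nRΔT = (4.16)(8.314)(602) = 20821 J.
ΔU = nCᵥΔT with Cᵥ = 3R/2: ΔU = (4.16)(12.47)(602) = 31231 J.
Q = ΔU + W = 31231 + 20821 = 52052 J.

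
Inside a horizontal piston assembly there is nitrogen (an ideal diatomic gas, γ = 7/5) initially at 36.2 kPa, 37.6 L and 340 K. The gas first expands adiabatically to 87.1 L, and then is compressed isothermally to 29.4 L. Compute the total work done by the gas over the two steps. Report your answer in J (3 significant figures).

Step 1 (adiabatic): W = (P₁V₁ − P₂V₂)/(γ−1) = (1361 − 972.7)/0.4 = 971.1 J.
After step 1: P = 11.17 kPa, V = 87.1 L, T = 243 K.
Step 2 (isothermal): W = P₁V₁ ln(V₂/V₁) = (972.7) ln(29.4/87.1) = -1056 J.
W_total = 971.1 − 1056 = -85.25 J.

W_total ≈ -85.2 J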